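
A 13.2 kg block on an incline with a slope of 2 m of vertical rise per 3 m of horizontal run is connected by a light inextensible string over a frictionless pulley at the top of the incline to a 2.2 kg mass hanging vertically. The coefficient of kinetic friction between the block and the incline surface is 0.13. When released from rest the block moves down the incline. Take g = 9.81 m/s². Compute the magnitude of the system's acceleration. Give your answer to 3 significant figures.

2.35 m/s²

For the block on the incline: the weight component along the slope is m₁g sin 33.69° = 13.2 × 9.81 × 0.5547 = 71.829 N and the normal force is N = m₁g cos 33.69° = 107.744 N.
Kinetic friction opposes the block's motion down the incline: f = μN = 0.13 × 107.744 = 14.007 N acting up the slope.
Newton's second law for the block (down-slope positive): 71.829 − 14.007 − T = 13.2 a. For the hanging mass (upward positive): T − 2.2 × 9.81 = 2.2 a.
Adding the two equations eliminates T: 36.240 = 15.4 a, so a = 2.3532 m/s².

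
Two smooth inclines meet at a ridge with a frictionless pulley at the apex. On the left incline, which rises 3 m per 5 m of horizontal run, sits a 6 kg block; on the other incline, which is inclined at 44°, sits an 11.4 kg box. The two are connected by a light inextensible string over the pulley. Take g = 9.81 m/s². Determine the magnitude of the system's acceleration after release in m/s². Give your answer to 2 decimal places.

Resolve each weight along its own incline: the 6 kg mass has component 6 × 9.81 × sin 30.96° = 30.283 N down its slope, and the 11.4 kg mass has 11.4 × 9.81 × sin 44° = 77.686 N down its slope.
The 11.4 kg side's 77.686 N exceeds the other side's 30.283 N, so that mass slides down and the 6 kg mass slides up. Taking that direction as positive, Newton's second law for the whole system gives 77.686 − 30.283 = (6 + 11.4) a, so a = 47.403 / 17.4 = 2.7243 m/s².

2.72 m/s²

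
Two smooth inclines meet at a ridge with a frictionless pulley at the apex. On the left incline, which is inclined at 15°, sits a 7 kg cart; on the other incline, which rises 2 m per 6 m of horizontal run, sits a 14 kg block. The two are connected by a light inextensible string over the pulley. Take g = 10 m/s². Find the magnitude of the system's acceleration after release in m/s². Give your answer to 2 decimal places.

1.25 m/s²

Resolve each weight along its own incline: the 7 kg mass has component 7 × 10 × sin 15° = 18.117 N down its slope, and the 14 kg mass has 14 × 10 × sin 18.43° = 44.272 N down its slope.
The 14 kg side's 44.272 N exceeds the other side's 18.117 N, so that mass slides down and the 7 kg mass slides up. Taking that direction as positive, Newton's second law for the whole system gives 44.272 − 18.117 = (7 + 14) a, so a = 26.155 / 21 = 1.2455 m/s².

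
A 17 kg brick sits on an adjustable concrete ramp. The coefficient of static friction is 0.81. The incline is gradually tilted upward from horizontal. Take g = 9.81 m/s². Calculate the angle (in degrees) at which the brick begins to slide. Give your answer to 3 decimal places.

39.007°

At the threshold of sliding, static friction is at its maximum μ_s N and exactly balances the weight component along the incline: mg sin θ = μ_s mg cos θ.
Hence tan θ = μ_s = 0.81, so θ = arctan(0.81) = 39.0075°.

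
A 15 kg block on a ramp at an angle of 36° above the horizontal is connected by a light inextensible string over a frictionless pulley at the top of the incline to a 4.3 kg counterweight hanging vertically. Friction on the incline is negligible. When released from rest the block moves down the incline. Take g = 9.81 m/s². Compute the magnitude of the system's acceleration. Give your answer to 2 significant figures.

2.3 m/s²

For the block on the incline: the weight component along the slope is m₁g sin 36° = 15 × 9.81 × 0.5878 = 86.495 N and the normal force is N = m₁g cos 36° = 119.047 N.
Newton's second law for the block (down-slope positive): 86.495 − T = 15 a. For the hanging counterweight (upward positive): T − 4.3 × 9.81 = 4.3 a.
Adding the two equations eliminates T: 44.312 = 19.3 a, so a = 2.2960 m/s².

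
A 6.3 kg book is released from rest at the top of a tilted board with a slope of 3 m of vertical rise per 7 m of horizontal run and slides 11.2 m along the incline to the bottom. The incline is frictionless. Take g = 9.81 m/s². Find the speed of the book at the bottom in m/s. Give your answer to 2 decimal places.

The weight component along the incline is mg sin 23.20° = 24.345 N and the normal force is N = mg cos 23.20° = 56.806 N.
With no friction, a = g sin 23.20° = 3.8643 m/s².
Starting from rest over a distance of 11.2 m, v² = 2aL = 2 × 3.8643 × 11.2 = 86.5603, so v = 9.3038 m/s.

9.30 m/s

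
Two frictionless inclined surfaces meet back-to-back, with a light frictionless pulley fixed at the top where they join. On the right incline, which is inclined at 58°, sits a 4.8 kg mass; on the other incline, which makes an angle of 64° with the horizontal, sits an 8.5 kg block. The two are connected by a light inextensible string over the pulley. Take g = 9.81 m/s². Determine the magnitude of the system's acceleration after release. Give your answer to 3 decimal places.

2.633 m/s²

Resolve each weight along its own incline: the 4.8 kg mass has component 4.8 × 9.81 × sin 58° = 39.933 N down its slope, and the 8.5 kg mass has 8.5 × 9.81 × sin 64° = 74.946 N down its slope.
The 8.5 kg side's 74.946 N exceeds the other side's 39.933 N, so that mass slides down and the 4.8 kg mass slides up. Taking that direction as positive, Newton's second law for the whole system gives 74.946 − 39.933 = (4.8 + 8.5) a, so a = 35.013 / 13.3 = 2.6326 m/s².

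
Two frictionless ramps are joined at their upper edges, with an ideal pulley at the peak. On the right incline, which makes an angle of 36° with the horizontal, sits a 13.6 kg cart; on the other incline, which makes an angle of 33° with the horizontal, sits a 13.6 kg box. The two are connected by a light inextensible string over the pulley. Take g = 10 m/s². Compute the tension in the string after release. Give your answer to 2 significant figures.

77 N

Resolve each weight along its own incline: the 13.6 kg mass has component 13.6 × 10 × sin 36° = 79.939 N down its slope, and the 13.6 kg mass has 13.6 × 10 × sin 33° = 74.071 N down its slope.
The 13.6 kg side's 79.939 N exceeds the other side's 74.071 N, so that mass slides down and the 13.6 kg mass slides up. Taking that direction as positive, Newton's second law for the whole system gives 79.939 − 74.071 = (13.6 + 13.6) a, so a = 5.868 / 27.2 = 0.2157 m/s².
For the 13.6 kg mass (up-slope positive): T − 74.071 = 13.6 × 0.2157, so T = 77.005 N.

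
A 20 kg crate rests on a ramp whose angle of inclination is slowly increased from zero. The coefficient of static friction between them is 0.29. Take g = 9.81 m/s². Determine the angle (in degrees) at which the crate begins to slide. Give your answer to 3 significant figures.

16.2°

At the threshold of sliding, static friction is at its maximum μ_s N and exactly balances the weight component along the incline: mg sin θ = μ_s mg cos θ.
Hence tan θ = μ_s = 0.29, so θ = arctan(0.29) = 16.1722°.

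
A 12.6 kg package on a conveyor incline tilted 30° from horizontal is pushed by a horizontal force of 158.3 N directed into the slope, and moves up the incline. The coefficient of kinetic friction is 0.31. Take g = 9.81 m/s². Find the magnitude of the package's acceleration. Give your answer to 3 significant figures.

The horizontal push has components F cos 30° = 158.3 × 0.8660 = 137.088 N up the incline and F sin 30° = 158.3 × 0.5000 = 79.150 N pressing into the surface.
The normal force is therefore N = mg cos 30° + F sin 30° = 107.043 + 79.150 = 186.193 N, and kinetic friction down the slope is μN = 0.31 × 186.193 = 57.720 N.
Along the incline: F cos 30° − mg sin 30° − μN = ma, so 137.088 − 61.803 − 57.720 = 12.6 a, giving a = 1.3940 m/s².

1.39 m/s²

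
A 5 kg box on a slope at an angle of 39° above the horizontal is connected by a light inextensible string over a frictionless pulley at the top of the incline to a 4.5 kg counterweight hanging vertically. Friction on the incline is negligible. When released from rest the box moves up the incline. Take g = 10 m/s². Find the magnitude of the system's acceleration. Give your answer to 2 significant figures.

For the box on the incline: the weight component along the slope is m₁g sin 39° = 5 × 10 × 0.6293 = 31.465 N and the normal force is N = m₁g cos 39° = 38.857 N.
Newton's second law for the box (up-slope positive): T − 31.465 = 5 a. For the hanging counterweight (downward positive): 4.5 × 10 − T = 4.5 a.
Adding the two equations eliminates T: 13.535 = 9.5 a, so a = 1.4247 m/s².

1.4 m/s²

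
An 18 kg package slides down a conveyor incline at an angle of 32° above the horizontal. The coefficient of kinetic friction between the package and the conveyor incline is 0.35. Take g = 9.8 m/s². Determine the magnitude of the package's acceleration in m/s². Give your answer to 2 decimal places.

2.28 m/s²

Resolving the weight along the incline: the component pulling the package down the slope is mg sin 32° = 18 × 9.8 × 0.5299 = 93.474 N, and the normal force is N = mg cos 32° = 18 × 9.8 × 0.8480 = 149.587 N.
Kinetic friction acts up the slope with magnitude f = μN = 0.35 × 149.587 = 52.355 N.
Net force along the incline is 93.474 − 52.355 = 41.119 N, so a = 41.119 / 18 = 2.2844 m/s².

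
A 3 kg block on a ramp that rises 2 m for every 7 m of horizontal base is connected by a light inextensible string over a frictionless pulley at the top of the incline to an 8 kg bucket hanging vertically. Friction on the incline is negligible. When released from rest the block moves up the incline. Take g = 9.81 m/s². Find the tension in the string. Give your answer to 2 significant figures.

27 N

For the block on the incline: the weight component along the slope is m₁g sin 15.95° = 3 × 9.81 × 0.2747 = 8.084 N and the normal force is N = m₁g cos 15.95° = 28.298 N.
Newton's second law for the block (up-slope positive): T − 8.084 = 3 a. For the hanging bucket (downward positive): 8 × 9.81 − T = 8 a.
Adding the two equations eliminates T: 70.396 = 11 a, so a = 6.3996 m/s².
Then from the hanging bucket's equation, T = 8 × (9.81 − 6.3996) = 27.283 N.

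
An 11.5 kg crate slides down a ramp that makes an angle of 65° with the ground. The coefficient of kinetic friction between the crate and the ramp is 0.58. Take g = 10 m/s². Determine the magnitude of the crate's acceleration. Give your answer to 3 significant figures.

6.61 m/s²

Resolving the weight along the incline: the component pulling the crate down the slope is mg sin 65° = 11.5 × 10 × 0.9063 = 104.225 N, and the normal force is N = mg cos 65° = 11.5 × 10 × 0.4226 = 48.599 N.
Kinetic friction acts up the slope with magnitude f = μN = 0.58 × 48.599 = 28.187 N.
Net force along the incline is 104.225 − 28.187 = 76.038 N, so a = 76.038 / 11.5 = 6.6120 m/s².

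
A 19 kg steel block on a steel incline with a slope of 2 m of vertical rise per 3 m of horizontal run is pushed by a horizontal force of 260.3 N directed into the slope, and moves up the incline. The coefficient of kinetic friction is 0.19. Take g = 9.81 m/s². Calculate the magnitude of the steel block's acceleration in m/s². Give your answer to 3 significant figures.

The horizontal push has components F cos 33.69° = 260.3 × 0.8321 = 216.596 N up the incline and F sin 33.69° = 260.3 × 0.5547 = 144.388 N pressing into the surface.
The normal force is therefore N = mg cos 33.69° + F sin 33.69° = 155.095 + 144.388 = 299.483 N, and kinetic friction down the slope is μN = 0.19 × 299.483 = 56.902 N.
Along the incline: F cos 33.69° − mg sin 33.69° − μN = ma, so 216.596 − 103.391 − 56.902 = 19 a, giving a = 2.9633 m/s².

2.96 m/s²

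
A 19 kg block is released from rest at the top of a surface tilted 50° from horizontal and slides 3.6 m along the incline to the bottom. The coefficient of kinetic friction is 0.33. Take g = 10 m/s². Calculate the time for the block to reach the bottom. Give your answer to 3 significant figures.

The weight component along the incline is mg sin 50° = 145.548 N and the normal force is N = mg cos 50° = 122.130 N.
Friction up the slope is f = μN = 0.33 × 122.130 = 40.303 N, so the net downslope force is 145.548 − 40.303 = 105.245 N and a = 105.245 / 19 = 5.5392 m/s².
Starting from rest, L = ½at², so t = √(2L/a) = √(2 × 3.6 / 5.5392) = 1.1401 s.

1.14 s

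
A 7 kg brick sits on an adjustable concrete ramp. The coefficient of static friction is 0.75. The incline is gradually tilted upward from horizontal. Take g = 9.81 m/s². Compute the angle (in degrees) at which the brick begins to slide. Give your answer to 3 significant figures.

36.9°

At the threshold of sliding, static friction is at its maximum μ_s N and exactly balances the weight component along the incline: mg sin θ = μ_s mg cos θ.
Hence tan θ = μ_s = 0.75, so θ = arctan(0.75) = 36.8699°.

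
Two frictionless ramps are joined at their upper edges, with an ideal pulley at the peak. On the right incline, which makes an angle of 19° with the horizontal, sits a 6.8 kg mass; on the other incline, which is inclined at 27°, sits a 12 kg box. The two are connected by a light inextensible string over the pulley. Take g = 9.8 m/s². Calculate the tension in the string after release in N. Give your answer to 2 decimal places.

Resolve each weight along its own incline: the 6.8 kg mass has component 6.8 × 9.8 × sin 19° = 21.696 N down its slope, and the 12 kg mass has 12 × 9.8 × sin 27° = 53.389 N down its slope.
The 12 kg side's 53.389 N exceeds the other side's 21.696 N, so that mass slides down and the 6.8 kg mass slides up. Taking that direction as positive, Newton's second law for the whole system gives 53.389 − 21.696 = (6.8 + 12) a, so a = 31.693 / 18.8 = 1.6858 m/s².
For the 6.8 kg mass (up-slope positive): T − 21.696 = 6.8 × 1.6858, so T = 33.159 N.

33.16 N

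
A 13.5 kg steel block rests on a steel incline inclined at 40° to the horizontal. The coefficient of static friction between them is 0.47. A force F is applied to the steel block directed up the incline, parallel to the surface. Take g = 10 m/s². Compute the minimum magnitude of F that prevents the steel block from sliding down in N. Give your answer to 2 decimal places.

The normal force is N = mg cos 40° = 103.416 N. With F at its minimum the steel block is on the verge of sliding down, so static friction is at its maximum μ_s N = 0.47 × 103.416 = 48.606 N and acts up the slope.
Equilibrium along the incline: F + μ_s N = mg sin 40°, so F = 86.776 − 48.606 = 38.170 N.

38.17 N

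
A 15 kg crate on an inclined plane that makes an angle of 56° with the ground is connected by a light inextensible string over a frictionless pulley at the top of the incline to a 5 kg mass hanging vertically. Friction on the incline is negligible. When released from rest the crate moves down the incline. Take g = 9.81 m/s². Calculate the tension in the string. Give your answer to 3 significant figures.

67.3 N

For the crate on the incline: the weight component along the slope is m₁g sin 56° = 15 × 9.81 × 0.8290 = 121.987 N and the normal force is N = m₁g cos 56° = 82.285 N.
Newton's second law for the crate (down-slope positive): 121.987 − T = 15 a. For the hanging mass (upward positive): T − 5 × 9.81 = 5 a.
Adding the two equations eliminates T: 72.937 = 20 a, so a = 3.6468 m/s².
Then from the hanging mass's equation, T = 5 × (9.81 + 3.6468) = 67.284 N.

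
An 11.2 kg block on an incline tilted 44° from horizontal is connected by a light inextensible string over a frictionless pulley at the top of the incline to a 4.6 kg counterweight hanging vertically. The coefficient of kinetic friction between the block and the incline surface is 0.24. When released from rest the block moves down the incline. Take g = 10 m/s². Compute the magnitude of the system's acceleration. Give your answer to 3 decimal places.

0.789 m/s²

For the block on the incline: the weight component along the slope is m₁g sin 44° = 11.2 × 10 × 0.6947 = 77.806 N and the normal force is N = m₁g cos 44° = 80.566 N.
Kinetic friction opposes the block's motion down the incline: f = μN = 0.24 × 80.566 = 19.336 N acting up the slope.
Newton's second law for the block (down-slope positive): 77.806 − 19.336 − T = 11.2 a. For the hanging counterweight (upward positive): T − 4.6 × 10 = 4.6 a.
Adding the two equations eliminates T: 12.470 = 15.8 a, so a = 0.7892 m/s².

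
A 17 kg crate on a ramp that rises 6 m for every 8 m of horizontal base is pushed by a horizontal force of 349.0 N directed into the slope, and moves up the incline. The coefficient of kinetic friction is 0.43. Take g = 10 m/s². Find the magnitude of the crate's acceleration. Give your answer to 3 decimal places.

The horizontal push has components F cos 36.87° = 349.0 × 0.8000 = 279.200 N up the incline and F sin 36.87° = 349.0 × 0.6000 = 209.400 N pressing into the surface.
The normal force is therefore N = mg cos 36.87° + F sin 36.87° = 136.000 + 209.400 = 345.400 N, and kinetic friction down the slope is μN = 0.43 × 345.400 = 148.522 N.
Along the incline: F cos 36.87° − mg sin 36.87° − μN = ma, so 279.200 − 102.000 − 148.522 = 17 a, giving a = 1.6869 m/s².

1.687 m/s²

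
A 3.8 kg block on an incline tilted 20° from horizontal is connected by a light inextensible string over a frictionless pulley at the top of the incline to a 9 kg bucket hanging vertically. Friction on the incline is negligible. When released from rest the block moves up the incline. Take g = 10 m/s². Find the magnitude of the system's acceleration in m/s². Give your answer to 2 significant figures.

6.0 m/s²

For the block on the incline: the weight component along the slope is m₁g sin 20° = 3.8 × 10 × 0.3420 = 12.996 N and the normal force is N = m₁g cos 20° = 35.708 N.
Newton's second law for the block (up-slope positive): T − 12.996 = 3.8 a. For the hanging bucket (downward positive): 9 × 10 − T = 9 a.
Adding the two equations eliminates T: 77.004 = 12.8 a, so a = 6.0159 m/s².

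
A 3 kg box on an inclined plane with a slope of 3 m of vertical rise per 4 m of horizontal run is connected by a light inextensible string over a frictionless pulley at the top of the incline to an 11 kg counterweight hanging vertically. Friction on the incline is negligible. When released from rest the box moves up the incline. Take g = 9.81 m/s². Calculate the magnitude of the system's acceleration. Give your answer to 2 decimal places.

6.45 m/s²

For the box on the incline: the weight component along the slope is m₁g sin 36.87° = 3 × 9.81 × 0.6000 = 17.658 N and the normal force is N = m₁g cos 36.87° = 23.544 N.
Newton's second law for the box (up-slope positive): T − 17.658 = 3 a. For the hanging counterweight (downward positive): 11 × 9.81 − T = 11 a.
Adding the two equations eliminates T: 90.252 = 14 a, so a = 6.4466 m/s².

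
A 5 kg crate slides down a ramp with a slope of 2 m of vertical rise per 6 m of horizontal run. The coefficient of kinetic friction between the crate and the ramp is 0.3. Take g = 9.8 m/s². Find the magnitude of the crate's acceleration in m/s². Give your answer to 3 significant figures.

Resolving the weight along the incline: the component pulling the crate down the slope is mg sin 18.43° = 5 × 9.8 × 0.3162 = 15.494 N, and the normal force is N = mg cos 18.43° = 5 × 9.8 × 0.9487 = 46.486 N.
Kinetic friction acts up the slope with magnitude f = μN = 0.3 × 46.486 = 13.946 N.
Net force along the incline is 15.494 − 13.946 = 1.548 N, so a = 1.548 / 5 = 0.3096 m/s².

0.310 m/s²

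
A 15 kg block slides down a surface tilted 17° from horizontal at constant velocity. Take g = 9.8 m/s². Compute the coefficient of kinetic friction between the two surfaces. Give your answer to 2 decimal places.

At constant velocity the net force along the incline is zero: mg sin 17° = μ mg cos 17°.
So μ = tan 17° = 0.2924 / 0.9563 = 0.3058.

0.31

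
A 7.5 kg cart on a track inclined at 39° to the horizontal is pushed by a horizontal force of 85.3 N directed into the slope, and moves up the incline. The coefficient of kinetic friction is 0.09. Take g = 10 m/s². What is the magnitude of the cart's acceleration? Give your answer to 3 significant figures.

1.20 m/s²

The horizontal push has components F cos 39° = 85.3 × 0.7771 = 66.287 N up the incline and F sin 39° = 85.3 × 0.6293 = 53.679 N pressing into the surface.
The normal force is therefore N = mg cos 39° + F sin 39° = 58.282 + 53.679 = 111.961 N, and kinetic friction down the slope is μN = 0.09 × 111.961 = 10.076 N.
Along the incline: F cos 39° − mg sin 39° − μN = ma, so 66.287 − 47.197 − 10.076 = 7.5 a, giving a = 1.2019 m/s².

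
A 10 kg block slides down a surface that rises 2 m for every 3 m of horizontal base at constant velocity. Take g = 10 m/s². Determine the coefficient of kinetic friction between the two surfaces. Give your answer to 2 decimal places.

At constant velocity the net force along the incline is zero: mg sin 33.69° = μ mg cos 33.69°.
So μ = tan 33.69° = 0.5547 / 0.8321 = 0.6666.

0.67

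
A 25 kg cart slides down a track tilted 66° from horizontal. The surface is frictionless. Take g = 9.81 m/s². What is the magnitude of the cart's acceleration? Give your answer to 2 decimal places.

8.96 m/s²

Resolving the weight along the incline: the component pulling the cart down the slope is mg sin 66° = 25 × 9.81 × 0.9135 = 224.036 N, and the normal force is N = mg cos 66° = 25 × 9.81 × 0.4067 = 99.743 N.
With no friction the net force along the incline is 224.036 N, so a = g sin 66° = 224.036 / 25 = 8.9614 m/s².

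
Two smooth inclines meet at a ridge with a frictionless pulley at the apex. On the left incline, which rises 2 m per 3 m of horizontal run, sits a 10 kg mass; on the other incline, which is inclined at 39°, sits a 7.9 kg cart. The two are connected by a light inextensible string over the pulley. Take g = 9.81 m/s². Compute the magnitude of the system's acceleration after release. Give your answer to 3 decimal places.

0.315 m/s²

Resolve each weight along its own incline: the 10 kg mass has component 10 × 9.81 × sin 33.69° = 54.416 N down its slope, and the 7.9 kg mass has 7.9 × 9.81 × sin 39° = 48.772 N down its slope.
The 10 kg side's 54.416 N exceeds the other side's 48.772 N, so that mass slides down and the 7.9 kg mass slides up. Taking that direction as positive, Newton's second law for the whole system gives 54.416 − 48.772 = (10 + 7.9) a, so a = 5.644 / 17.9 = 0.3153 m/s².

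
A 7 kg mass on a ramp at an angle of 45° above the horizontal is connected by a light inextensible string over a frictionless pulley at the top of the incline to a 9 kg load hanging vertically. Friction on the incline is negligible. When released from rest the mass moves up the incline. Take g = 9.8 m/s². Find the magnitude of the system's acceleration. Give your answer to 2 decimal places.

2.48 m/s²

For the mass on the incline: the weight component along the slope is m₁g sin 45° = 7 × 9.8 × 0.7071 = 48.507 N and the normal force is N = m₁g cos 45° = 48.508 N.
Newton's second law for the mass (up-slope positive): T − 48.507 = 7 a. For the hanging load (downward positive): 9 × 9.8 − T = 9 a.
Adding the two equations eliminates T: 39.693 = 16 a, so a = 2.4808 m/s².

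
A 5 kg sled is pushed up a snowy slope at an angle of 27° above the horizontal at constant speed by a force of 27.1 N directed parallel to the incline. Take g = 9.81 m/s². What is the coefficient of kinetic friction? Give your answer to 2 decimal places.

At constant speed ΣF = 0 along the incline. The applied 27.1 N acts up the slope; the weight component mg sin 27° = 22.268 N and kinetic friction μN both act down the slope.
So 27.1 = 22.268 + μ × 43.704, giving μ = (27.1 − 22.268) / 43.704 = 0.1106.

0.11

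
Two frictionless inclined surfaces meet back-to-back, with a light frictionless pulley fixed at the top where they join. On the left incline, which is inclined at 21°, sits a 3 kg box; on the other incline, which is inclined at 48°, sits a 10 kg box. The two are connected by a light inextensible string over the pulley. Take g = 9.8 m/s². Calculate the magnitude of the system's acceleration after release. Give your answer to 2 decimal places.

4.79 m/s²

Resolve each weight along its own incline: the 3 kg mass has component 3 × 9.8 × sin 21° = 10.536 N down its slope, and the 10 kg mass has 10 × 9.8 × sin 48° = 72.828 N down its slope.
The 10 kg side's 72.828 N exceeds the other side's 10.536 N, so that mass slides down and the 3 kg mass slides up. Taking that direction as positive, Newton's second law for the whole system gives 72.828 − 10.536 = (3 + 10) a, so a = 62.292 / 13 = 4.7917 m/s².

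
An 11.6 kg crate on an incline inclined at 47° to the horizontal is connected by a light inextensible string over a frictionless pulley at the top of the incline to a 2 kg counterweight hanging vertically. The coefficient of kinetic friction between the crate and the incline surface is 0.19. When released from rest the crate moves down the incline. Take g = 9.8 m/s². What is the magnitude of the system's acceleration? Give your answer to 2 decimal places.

For the crate on the incline: the weight component along the slope is m₁g sin 47° = 11.6 × 9.8 × 0.7314 = 83.146 N and the normal force is N = m₁g cos 47° = 77.530 N.
Kinetic friction opposes the crate's motion down the incline: f = μN = 0.19 × 77.530 = 14.731 N acting up the slope.
Newton's second law for the crate (down-slope positive): 83.146 − 14.731 − T = 11.6 a. For the hanging counterweight (upward positive): T − 2 × 9.8 = 2 a.
Adding the two equations eliminates T: 48.815 = 13.6 a, so a = 3.5893 m/s².

3.59 m/s²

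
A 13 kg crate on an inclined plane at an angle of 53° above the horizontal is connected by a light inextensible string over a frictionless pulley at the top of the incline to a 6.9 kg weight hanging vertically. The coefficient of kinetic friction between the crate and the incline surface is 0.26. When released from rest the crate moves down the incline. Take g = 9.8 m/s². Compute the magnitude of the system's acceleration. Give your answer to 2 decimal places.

0.71 m/s²

For the crate on the incline: the weight component along the slope is m₁g sin 53° = 13 × 9.8 × 0.7986 = 101.742 N and the normal force is N = m₁g cos 53° = 76.671 N.
Kinetic friction opposes the crate's motion down the incline: f = μN = 0.26 × 76.671 = 19.934 N acting up the slope.
Newton's second law for the crate (down-slope positive): 101.742 − 19.934 − T = 13 a. For the hanging weight (upward positive): T − 6.9 × 9.8 = 6.9 a.
Adding the two equations eliminates T: 14.188 = 19.9 a, so a = 0.7130 m/s².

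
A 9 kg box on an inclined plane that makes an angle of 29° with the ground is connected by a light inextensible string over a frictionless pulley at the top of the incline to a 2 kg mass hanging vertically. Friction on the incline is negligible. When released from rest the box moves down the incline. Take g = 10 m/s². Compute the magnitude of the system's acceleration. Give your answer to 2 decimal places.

2.15 m/s²

For the box on the incline: the weight component along the slope is m₁g sin 29° = 9 × 10 × 0.4848 = 43.632 N and the normal force is N = m₁g cos 29° = 78.716 N.
Newton's second law for the box (down-slope positive): 43.632 − T = 9 a. For the hanging mass (upward positive): T − 2 × 10 = 2 a.
Adding the two equations eliminates T: 23.632 = 11 a, so a = 2.1484 m/s².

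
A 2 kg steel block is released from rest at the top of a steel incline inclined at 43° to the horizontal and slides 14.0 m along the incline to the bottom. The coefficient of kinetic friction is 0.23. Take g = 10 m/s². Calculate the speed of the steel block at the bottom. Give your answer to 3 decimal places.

The weight component along the incline is mg sin 43° = 13.640 N and the normal force is N = mg cos 43° = 14.627 N.
Friction up the slope is f = μN = 0.23 × 14.627 = 3.364 N, so the net downslope force is 13.640 − 3.364 = 10.276 N and a = 10.276 / 2 = 5.1380 m/s².
Starting from rest over a distance of 14.0 m, v² = 2aL = 2 × 5.1380 × 14.0 = 143.8640, so v = 11.9943 m/s.

11.994 m/s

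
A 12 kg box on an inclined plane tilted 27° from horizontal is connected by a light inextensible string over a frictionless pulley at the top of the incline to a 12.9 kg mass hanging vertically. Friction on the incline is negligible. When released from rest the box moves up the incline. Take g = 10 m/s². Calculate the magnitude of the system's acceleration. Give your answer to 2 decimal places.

2.99 m/s²

For the box on the incline: the weight component along the slope is m₁g sin 27° = 12 × 10 × 0.4540 = 54.480 N and the normal force is N = m₁g cos 27° = 106.921 N.
Newton's second law for the box (up-slope positive): T − 54.480 = 12 a. For the hanging mass (downward positive): 12.9 × 10 − T = 12.9 a.
Adding the two equations eliminates T: 74.520 = 24.9 a, so a = 2.9928 m/s².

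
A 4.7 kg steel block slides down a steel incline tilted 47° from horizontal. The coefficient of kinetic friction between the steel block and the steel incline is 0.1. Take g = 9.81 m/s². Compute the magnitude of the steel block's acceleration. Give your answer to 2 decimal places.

Resolving the weight along the incline: the component pulling the steel block down the slope is mg sin 47° = 4.7 × 9.81 × 0.7314 = 33.723 N, and the normal force is N = mg cos 47° = 4.7 × 9.81 × 0.6820 = 31.445 N.
Kinetic friction acts up the slope with magnitude f = μN = 0.1 × 31.445 = 3.145 N.
Net force along the incline is 33.723 − 3.145 = 30.578 N, so a = 30.578 / 4.7 = 6.5060 m/s².

6.51 m/s²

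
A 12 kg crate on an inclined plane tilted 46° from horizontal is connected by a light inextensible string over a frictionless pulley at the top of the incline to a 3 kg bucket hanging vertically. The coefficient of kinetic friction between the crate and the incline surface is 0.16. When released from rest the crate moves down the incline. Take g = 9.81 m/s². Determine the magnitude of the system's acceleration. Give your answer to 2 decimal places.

For the crate on the incline: the weight component along the slope is m₁g sin 46° = 12 × 9.81 × 0.7193 = 84.676 N and the normal force is N = m₁g cos 46° = 81.775 N.
Kinetic friction opposes the crate's motion down the incline: f = μN = 0.16 × 81.775 = 13.084 N acting up the slope.
Newton's second law for the crate (down-slope positive): 84.676 − 13.084 − T = 12 a. For the hanging bucket (upward positive): T − 3 × 9.81 = 3 a.
Adding the two equations eliminates T: 42.162 = 15 a, so a = 2.8108 m/s².

2.81 m/s²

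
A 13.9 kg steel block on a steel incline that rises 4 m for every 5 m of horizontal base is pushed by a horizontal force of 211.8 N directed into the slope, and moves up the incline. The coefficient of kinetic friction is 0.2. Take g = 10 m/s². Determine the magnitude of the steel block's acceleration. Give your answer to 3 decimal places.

The horizontal push has components F cos 38.66° = 211.8 × 0.7809 = 165.395 N up the incline and F sin 38.66° = 211.8 × 0.6247 = 132.311 N pressing into the surface.
The normal force is therefore N = mg cos 38.66° + F sin 38.66° = 108.545 + 132.311 = 240.856 N, and kinetic friction down the slope is μN = 0.2 × 240.856 = 48.171 N.
Along the incline: F cos 38.66° − mg sin 38.66° − μN = ma, so 165.395 − 86.833 − 48.171 = 13.9 a, giving a = 2.1864 m/s².

2.186 m/s²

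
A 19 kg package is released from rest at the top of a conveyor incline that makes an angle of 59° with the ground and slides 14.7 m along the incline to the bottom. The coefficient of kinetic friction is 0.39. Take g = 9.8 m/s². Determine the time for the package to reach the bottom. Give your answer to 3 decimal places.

2.138 s

The weight component along the incline is mg sin 59° = 159.605 N and the normal force is N = mg cos 59° = 95.900 N.
Friction up the slope is f = μN = 0.39 × 95.900 = 37.401 N, so the net downslope force is 159.605 − 37.401 = 122.204 N and a = 122.204 / 19 = 6.4318 m/s².
Starting from rest, L = ½at², so t = √(2L/a) = √(2 × 14.7 / 6.4318) = 2.1380 s.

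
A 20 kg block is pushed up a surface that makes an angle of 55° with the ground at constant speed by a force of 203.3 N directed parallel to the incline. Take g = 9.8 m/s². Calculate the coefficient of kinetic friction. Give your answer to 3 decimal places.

At constant speed ΣF = 0 along the incline. The applied 203.3 N acts up the slope; the weight component mg sin 55° = 160.554 N and kinetic friction μN both act down the slope.
So 203.3 = 160.554 + μ × 112.421, giving μ = (203.3 − 160.554) / 112.421 = 0.3802.

0.380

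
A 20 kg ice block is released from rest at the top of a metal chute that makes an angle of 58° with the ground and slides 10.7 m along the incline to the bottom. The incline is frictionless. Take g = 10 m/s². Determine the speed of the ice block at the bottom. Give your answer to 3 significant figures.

The weight component along the incline is mg sin 58° = 169.610 N and the normal force is N = mg cos 58° = 105.984 N.
With no friction, a = g sin 58° = 8.4805 m/s².
Starting from rest over a distance of 10.7 m, v² = 2aL = 2 × 8.4805 × 10.7 = 181.4827, so v = 13.4716 m/s.

13.5 m/s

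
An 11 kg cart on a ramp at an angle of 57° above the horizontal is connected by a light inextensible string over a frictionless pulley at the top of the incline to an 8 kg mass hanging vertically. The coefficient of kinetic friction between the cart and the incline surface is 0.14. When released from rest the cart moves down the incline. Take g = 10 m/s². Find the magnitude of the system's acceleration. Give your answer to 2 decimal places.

For the cart on the incline: the weight component along the slope is m₁g sin 57° = 11 × 10 × 0.8387 = 92.257 N and the normal force is N = m₁g cos 57° = 59.910 N.
Kinetic friction opposes the cart's motion down the incline: f = μN = 0.14 × 59.910 = 8.387 N acting up the slope.
Newton's second law for the cart (down-slope positive): 92.257 − 8.387 − T = 11 a. For the hanging mass (upward positive): T − 8 × 10 = 8 a.
Adding the two equations eliminates T: 3.870 = 19 a, so a = 0.2037 m/s².

0.20 m/s²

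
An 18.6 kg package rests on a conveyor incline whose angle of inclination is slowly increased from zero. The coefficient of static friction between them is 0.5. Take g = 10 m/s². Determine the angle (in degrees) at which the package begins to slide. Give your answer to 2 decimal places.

26.57°

At the threshold of sliding, static friction is at its maximum μ_s N and exactly balances the weight component along the incline: mg sin θ = μ_s mg cos θ.
Hence tan θ = μ_s = 0.5, so θ = arctan(0.5) = 26.5651°.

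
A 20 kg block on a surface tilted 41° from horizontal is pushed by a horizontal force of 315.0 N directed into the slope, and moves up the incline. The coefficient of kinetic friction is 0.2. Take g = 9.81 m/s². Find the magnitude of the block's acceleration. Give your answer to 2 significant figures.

The horizontal push has components F cos 41° = 315.0 × 0.7547 = 237.731 N up the incline and F sin 41° = 315.0 × 0.6561 = 206.672 N pressing into the surface.
The normal force is therefore N = mg cos 41° + F sin 41° = 148.072 + 206.672 = 354.744 N, and kinetic friction down the slope is μN = 0.2 × 354.744 = 70.949 N.
Along the incline: F cos 41° − mg sin 41° − μN = ma, so 237.731 − 128.727 − 70.949 = 20 a, giving a = 1.9027 m/s².

1.9 m/s²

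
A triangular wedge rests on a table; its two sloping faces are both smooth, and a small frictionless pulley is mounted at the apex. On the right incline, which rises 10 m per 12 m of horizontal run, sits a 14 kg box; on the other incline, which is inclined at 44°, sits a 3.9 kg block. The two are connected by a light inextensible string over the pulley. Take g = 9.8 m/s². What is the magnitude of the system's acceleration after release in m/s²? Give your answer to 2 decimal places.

Resolve each weight along its own incline: the 14 kg mass has component 14 × 9.8 × sin 39.81° = 87.833 N down its slope, and the 3.9 kg mass has 3.9 × 9.8 × sin 44° = 26.550 N down its slope.
The 14 kg side's 87.833 N exceeds the other side's 26.550 N, so that mass slides down and the 3.9 kg mass slides up. Taking that direction as positive, Newton's second law for the whole system gives 87.833 − 26.550 = (14 + 3.9) a, so a = 61.283 / 17.9 = 3.4236 m/s².

3.42 m/s²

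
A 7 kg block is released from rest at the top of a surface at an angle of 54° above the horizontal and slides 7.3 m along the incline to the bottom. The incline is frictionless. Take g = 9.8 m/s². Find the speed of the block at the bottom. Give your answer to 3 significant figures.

The weight component along the incline is mg sin 54° = 55.499 N and the normal force is N = mg cos 54° = 40.322 N.
With no friction, a = g sin 54° = 7.9284 m/s².
Starting from rest over a distance of 7.3 m, v² = 2aL = 2 × 7.9284 × 7.3 = 115.7546, so v = 10.7589 m/s.

10.8 m/s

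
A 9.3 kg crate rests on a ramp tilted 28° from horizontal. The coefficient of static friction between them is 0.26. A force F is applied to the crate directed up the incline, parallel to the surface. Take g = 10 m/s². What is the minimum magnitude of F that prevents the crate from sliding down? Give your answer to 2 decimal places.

22.31 N

The normal force is N = mg cos 28° = 82.114 N. With F at its minimum the crate is on the verge of sliding down, so static friction is at its maximum μ_s N = 0.26 × 82.114 = 21.350 N and acts up the slope.
Equilibrium along the incline: F + μ_s N = mg sin 28°, so F = 43.661 − 21.350 = 22.311 N.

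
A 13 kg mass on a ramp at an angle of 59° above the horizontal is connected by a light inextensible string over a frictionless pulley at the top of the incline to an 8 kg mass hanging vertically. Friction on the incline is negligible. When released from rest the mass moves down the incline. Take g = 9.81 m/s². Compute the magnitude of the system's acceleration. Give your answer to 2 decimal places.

For the mass on the incline: the weight component along the slope is m₁g sin 59° = 13 × 9.81 × 0.8572 = 109.319 N and the normal force is N = m₁g cos 59° = 65.683 N.
Newton's second law for the mass (down-slope positive): 109.319 − T = 13 a. For the hanging mass (upward positive): T − 8 × 9.81 = 8 a.
Adding the two equations eliminates T: 30.839 = 21 a, so a = 1.4685 m/s².

1.47 m/s²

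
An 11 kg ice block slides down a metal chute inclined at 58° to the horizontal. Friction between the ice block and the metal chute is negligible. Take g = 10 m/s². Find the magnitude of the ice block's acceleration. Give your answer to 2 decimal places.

8.48 m/s²

Resolving the weight along the incline: the component pulling the ice block down the slope is mg sin 58° = 11 × 10 × 0.8480 = 93.280 N, and the normal force is N = mg cos 58° = 11 × 10 × 0.5299 = 58.289 N.
With no friction the net force along the incline is 93.280 N, so a = g sin 58° = 93.280 / 11 = 8.4800 m/s².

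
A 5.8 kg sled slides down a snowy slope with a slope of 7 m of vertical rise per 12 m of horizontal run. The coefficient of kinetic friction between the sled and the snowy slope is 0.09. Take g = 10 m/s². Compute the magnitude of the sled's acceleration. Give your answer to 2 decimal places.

Resolving the weight along the incline: the component pulling the sled down the slope is mg sin 30.26° = 5.8 × 10 × 0.5039 = 29.226 N, and the normal force is N = mg cos 30.26° = 5.8 × 10 × 0.8638 = 50.100 N.
Kinetic friction acts up the slope with magnitude f = μN = 0.09 × 50.100 = 4.509 N.
Net force along the incline is 29.226 − 4.509 = 24.717 N, so a = 24.717 / 5.8 = 4.2616 m/s².

4.26 m/s²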